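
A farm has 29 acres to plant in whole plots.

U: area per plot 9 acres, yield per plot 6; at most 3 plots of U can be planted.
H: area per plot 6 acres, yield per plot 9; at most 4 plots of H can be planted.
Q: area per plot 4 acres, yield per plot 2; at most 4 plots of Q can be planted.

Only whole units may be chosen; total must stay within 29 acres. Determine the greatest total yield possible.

38

4×H and 1×Q: area 28 ≤ 29, yield 4·9 + 1·2 = 38.
4×H: area 24 ≤ 29, yield 4·9 = 36.
Best is 38.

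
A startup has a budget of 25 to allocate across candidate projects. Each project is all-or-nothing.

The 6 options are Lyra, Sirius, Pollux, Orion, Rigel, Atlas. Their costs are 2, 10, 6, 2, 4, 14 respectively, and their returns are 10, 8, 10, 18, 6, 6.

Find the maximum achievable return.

This is a 0-1 knapsack instance.
Take Lyra, Sirius, Pollux, Orion, and Rigel: cost 2 + 10 + 6 + 2 + 4 = 24 ≤ 25, return 10 + 8 + 10 + 18 + 6 = 52.
No other feasible combination does better.

52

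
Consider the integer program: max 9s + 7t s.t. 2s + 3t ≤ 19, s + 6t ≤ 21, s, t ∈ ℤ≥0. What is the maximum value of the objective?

81

(s,t)=(9,0): 2·9+3·0=18≤19, 1·9+6·0=9≤21, objective 81.
(s,t)=(8,1): 2·8+3·1=19≤19, 1·8+6·1=14≤21, objective 79.
(s,t)=(8,0): 2·8+3·0=16≤19, 1·8+6·0=8≤21, objective 72.
Maximum is 81 at (s,t)=(9,0).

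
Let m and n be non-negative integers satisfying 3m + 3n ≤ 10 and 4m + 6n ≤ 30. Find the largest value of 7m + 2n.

The continuous relaxation peaks at (3.33, 0) with value 23.33; rounding to a feasible lattice point costs some objective.
(m,n)=(3,0): 3·3+3·0=9≤10, 4·3+6·0=12≤30, objective 21.
(m,n)=(2,1): 3·2+3·1=9≤10, 4·2+6·1=14≤30, objective 16.
(m,n)=(2,0): 3·2+3·0=6≤10, 4·2+6·0=8≤30, objective 14.
The best lattice point is (3,0), giving 21.

21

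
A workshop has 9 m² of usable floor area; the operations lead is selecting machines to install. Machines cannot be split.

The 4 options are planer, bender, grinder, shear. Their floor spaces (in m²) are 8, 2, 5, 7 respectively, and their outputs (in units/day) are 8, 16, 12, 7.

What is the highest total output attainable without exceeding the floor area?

28

Allowing fractional choices, the relaxed optimum would be about 30.0, but machines are indivisible.
bender + shear: floor space 2 + 7 = 9 ≤ 9, output 16 + 7 = 23.
bender + grinder: floor space 2 + 5 = 7 ≤ 9, output 16 + 12 = 28.
Best is bender and grinder with total output 28.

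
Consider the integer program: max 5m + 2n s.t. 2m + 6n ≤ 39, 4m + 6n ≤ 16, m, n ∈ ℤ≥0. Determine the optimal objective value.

20

(m,n)=(4,0) is feasible, giving 20.
(m,n)=(3,0) is feasible, giving 15.
Maximum is 20 at (m,n)=(4,0).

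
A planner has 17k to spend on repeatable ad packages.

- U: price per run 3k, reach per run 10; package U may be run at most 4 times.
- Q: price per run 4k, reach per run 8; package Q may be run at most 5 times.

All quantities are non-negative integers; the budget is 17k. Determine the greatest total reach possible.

U has the best ratio (10/3); taking only U gives at most 4×10 = 40 (stopped by the supply cap of 4).
Mixing does better — 4×U and 1×Q: price 16 ≤ 17, reach 4·10 + 1·8 = 48.

48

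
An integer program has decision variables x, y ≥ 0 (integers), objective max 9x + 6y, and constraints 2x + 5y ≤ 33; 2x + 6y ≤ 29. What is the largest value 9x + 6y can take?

126

(x,y)=(14,0) is feasible, giving 126.
(x,y)=(13,0) is feasible, giving 117.
No feasible integer point exceeds 126.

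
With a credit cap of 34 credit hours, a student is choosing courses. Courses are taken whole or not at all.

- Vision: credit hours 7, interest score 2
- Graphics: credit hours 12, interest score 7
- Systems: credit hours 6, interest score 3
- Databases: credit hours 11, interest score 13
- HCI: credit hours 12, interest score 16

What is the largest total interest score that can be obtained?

32

This is a 0-1 knapsack instance.
Take Systems, Databases, and HCI: credit hours 6 + 11 + 12 = 29 ≤ 34, interest score 3 + 13 + 16 = 32.
No other feasible combination does better.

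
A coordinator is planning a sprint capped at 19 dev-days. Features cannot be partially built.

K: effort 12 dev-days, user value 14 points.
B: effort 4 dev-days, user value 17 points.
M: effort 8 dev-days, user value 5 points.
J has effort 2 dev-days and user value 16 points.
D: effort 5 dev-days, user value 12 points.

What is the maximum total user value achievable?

This is an integer program with binary decision variables.
B + M + J + D: effort 4 + 8 + 2 + 5 = 19 ≤ 19, user value 17 + 5 + 16 + 12 = 50.
K + B + J: effort 12 + 4 + 2 = 18 ≤ 19, user value 14 + 17 + 16 = 47.
Best is B, M, J, and D with total user value 50.

50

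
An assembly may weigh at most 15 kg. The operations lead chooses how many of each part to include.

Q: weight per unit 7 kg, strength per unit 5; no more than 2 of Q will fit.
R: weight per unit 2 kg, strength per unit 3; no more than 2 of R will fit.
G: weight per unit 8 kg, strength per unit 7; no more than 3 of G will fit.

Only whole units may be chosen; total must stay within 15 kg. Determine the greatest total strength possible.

13

1×Q and 1×G: weight 15 ≤ 15, strength 1·5 + 1·7 = 12.
2×R and 1×G: weight 12 ≤ 15, strength 2·3 + 1·7 = 13.
Best is 13.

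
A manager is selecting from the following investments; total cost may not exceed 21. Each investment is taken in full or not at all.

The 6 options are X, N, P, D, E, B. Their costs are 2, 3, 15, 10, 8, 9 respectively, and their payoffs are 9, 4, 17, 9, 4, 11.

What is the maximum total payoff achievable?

30

Allowing fractional choices, the relaxed optimum would be about 31.9, but investments are indivisible.
X + N + P: cost 2 + 3 + 15 = 20 ≤ 21, payoff 9 + 4 + 17 = 30.
X + D + B: cost 2 + 10 + 9 = 21 ≤ 21, payoff 9 + 9 + 11 = 29.
Best is X, N, and P with total payoff 30.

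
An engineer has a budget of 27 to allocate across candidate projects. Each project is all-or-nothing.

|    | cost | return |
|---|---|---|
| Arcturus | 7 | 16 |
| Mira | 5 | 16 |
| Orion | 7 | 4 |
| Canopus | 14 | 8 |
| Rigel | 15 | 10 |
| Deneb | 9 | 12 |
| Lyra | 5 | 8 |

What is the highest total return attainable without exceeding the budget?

52

Allowing fractional choices, the relaxed optimum would be about 52.7, but projects are indivisible.
Arcturus + Mira + Orion + Lyra: cost 7 + 5 + 7 + 5 = 24 ≤ 27, return 16 + 16 + 4 + 8 = 44.
Arcturus + Mira + Deneb: cost 7 + 5 + 9 = 21 ≤ 27, return 16 + 16 + 12 = 44.
Arcturus + Mira + Deneb + Lyra: cost 7 + 5 + 9 + 5 = 26 ≤ 27, return 16 + 16 + 12 + 8 = 52.
Best is Arcturus, Mira, Deneb, and Lyra with total return 52.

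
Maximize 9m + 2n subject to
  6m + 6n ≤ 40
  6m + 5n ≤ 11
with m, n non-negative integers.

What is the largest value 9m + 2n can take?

11

Relaxing integrality, the LP optimum is 16.50 at (m,n) = (1.83, 0), which is not an integer point.
(m,n)=(1,1) is feasible, giving 11.
(m,n)=(1,0) is feasible, giving 9.
(m,n)=(0,2) is feasible, giving 4.
(m,n)=(0,1) is feasible, giving 2.
The best lattice point is (1,1), giving 11.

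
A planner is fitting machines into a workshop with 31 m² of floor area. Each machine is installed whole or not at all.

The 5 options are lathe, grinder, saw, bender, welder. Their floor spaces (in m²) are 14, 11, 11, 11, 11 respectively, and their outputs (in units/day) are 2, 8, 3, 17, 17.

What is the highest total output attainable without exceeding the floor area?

grinder + bender: floor space 11 + 11 = 22 ≤ 31, output 8 + 17 = 25.
bender + welder: floor space 11 + 11 = 22 ≤ 31, output 17 + 17 = 34.
grinder + welder: floor space 11 + 11 = 22 ≤ 31, output 8 + 17 = 25.
Best is bender and welder with total output 34.

34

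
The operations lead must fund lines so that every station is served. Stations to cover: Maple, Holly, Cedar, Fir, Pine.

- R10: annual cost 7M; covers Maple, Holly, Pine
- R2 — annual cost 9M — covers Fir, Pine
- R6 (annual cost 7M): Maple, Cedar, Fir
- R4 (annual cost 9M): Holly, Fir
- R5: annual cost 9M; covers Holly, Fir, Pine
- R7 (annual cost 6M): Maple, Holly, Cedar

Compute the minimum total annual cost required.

The greedy cost-per-new-station heuristic would pick R7 and R2 for 15, but a cheaper cover exists.
Choose R10 and R6: together they cover Maple, Holly, Cedar, Fir, Pine — every station.
Total annual cost: 7 + 7 = 14.
No cover costs less than 14.

14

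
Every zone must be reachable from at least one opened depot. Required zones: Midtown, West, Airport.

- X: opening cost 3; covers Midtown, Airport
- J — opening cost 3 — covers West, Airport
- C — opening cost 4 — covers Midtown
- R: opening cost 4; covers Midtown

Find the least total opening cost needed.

6

Choose X and J: together they cover Midtown, West, Airport — every zone.
Total opening cost: 3 + 3 = 6.
No cover costs less than 6.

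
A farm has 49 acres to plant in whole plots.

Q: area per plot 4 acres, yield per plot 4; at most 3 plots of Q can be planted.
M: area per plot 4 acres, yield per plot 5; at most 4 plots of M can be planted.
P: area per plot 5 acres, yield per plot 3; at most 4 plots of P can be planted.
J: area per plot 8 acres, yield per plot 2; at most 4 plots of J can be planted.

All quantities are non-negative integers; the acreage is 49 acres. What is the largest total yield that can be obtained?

This is a bounded integer knapsack.
Take 3×Q, 4×M, and 4×P: area 48 ≤ 49, yield 3·4 + 4·5 + 4·3 = 44.
M has the best ratio (5/4) and is taken to its limit of 4; remaining capacity is filled optimally with the others.

44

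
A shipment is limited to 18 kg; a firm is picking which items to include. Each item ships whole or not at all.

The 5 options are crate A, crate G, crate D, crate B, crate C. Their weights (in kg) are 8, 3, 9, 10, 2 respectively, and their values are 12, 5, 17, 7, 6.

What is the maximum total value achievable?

Take crate A and crate D: weight 8 + 9 = 17 ≤ 18, value 12 + 17 = 29.
No other feasible combination does better.

29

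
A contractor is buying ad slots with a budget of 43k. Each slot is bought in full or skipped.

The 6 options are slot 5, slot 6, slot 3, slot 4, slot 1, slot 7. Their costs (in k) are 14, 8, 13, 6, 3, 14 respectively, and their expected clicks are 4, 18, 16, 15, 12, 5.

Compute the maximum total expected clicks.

Allowing fractional choices, the relaxed optimum would be about 65.6, but ad slots are indivisible.
slot 6 + slot 3 + slot 4 + slot 1: cost 8 + 13 + 6 + 3 = 30 ≤ 43, expected clicks 18 + 16 + 15 + 12 = 61.
slot 6 + slot 3 + slot 4 + slot 7: cost 8 + 13 + 6 + 14 = 41 ≤ 43, expected clicks 18 + 16 + 15 + 5 = 54.
slot 5 + slot 6 + slot 3 + slot 4: cost 14 + 8 + 13 + 6 = 41 ≤ 43, expected clicks 4 + 18 + 16 + 15 = 53.
Best is slot 6, slot 3, slot 4, and slot 1 with total expected clicks 61.

61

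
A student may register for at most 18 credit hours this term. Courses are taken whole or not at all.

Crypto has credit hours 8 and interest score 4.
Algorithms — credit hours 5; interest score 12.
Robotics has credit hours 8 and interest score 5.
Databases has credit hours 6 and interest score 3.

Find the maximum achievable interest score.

17

Treat it as a binary knapsack problem.
Allowing fractional choices, the relaxed optimum would be about 19.5, but courses are indivisible.
Algorithms + Databases: credit hours 5 + 6 = 11 ≤ 18, interest score 12 + 3 = 15.
Algorithms + Robotics: credit hours 5 + 8 = 13 ≤ 18, interest score 12 + 5 = 17.
Crypto + Algorithms: credit hours 8 + 5 = 13 ≤ 18, interest score 4 + 12 = 16.
Best is Algorithms and Robotics with total interest score 17.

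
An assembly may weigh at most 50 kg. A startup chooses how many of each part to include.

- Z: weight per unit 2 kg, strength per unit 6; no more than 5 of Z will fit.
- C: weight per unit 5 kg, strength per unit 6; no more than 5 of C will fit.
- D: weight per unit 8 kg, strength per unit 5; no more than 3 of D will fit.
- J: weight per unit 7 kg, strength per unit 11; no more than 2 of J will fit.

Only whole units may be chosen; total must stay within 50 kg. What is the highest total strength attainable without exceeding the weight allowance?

82

Take 5×Z, 5×C, and 2×J: weight 49 ≤ 50, strength 5·6 + 5·6 + 2·11 = 82.
Z has the best ratio (6/2) and is taken to its limit of 5; remaining capacity is filled optimally with the others.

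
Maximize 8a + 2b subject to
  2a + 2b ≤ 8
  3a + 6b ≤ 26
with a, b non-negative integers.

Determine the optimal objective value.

32

(a,b)=(4,0): 2·4+2·0=8≤8, 3·4+6·0=12≤26, objective 32.
(a,b)=(3,1): 2·3+2·1=8≤8, 3·3+6·1=15≤26, objective 26.
(a,b)=(3,0): 2·3+2·0=6≤8, 3·3+6·0=9≤26, objective 24.
The best lattice point is (4,0), giving 32.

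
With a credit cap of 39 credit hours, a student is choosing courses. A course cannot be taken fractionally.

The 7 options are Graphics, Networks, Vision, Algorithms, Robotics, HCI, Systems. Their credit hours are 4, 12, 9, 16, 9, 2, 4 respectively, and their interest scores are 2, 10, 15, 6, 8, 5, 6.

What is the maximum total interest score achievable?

44

Take Networks, Vision, Robotics, HCI, and Systems: credit hours 12 + 9 + 9 + 2 + 4 = 36 ≤ 39, interest score 10 + 15 + 8 + 5 + 6 = 44.
No other feasible combination does better.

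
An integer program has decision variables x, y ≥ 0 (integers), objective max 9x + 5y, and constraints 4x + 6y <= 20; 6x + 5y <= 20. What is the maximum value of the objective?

(x,y)=(3,0): 4·3+6·0=12≤20, 6·3+5·0=18≤20, objective 27.
(x,y)=(2,1): 4·2+6·1=14≤20, 6·2+5·1=17≤20, objective 23.
Maximum is 27 at (x,y)=(3,0).

27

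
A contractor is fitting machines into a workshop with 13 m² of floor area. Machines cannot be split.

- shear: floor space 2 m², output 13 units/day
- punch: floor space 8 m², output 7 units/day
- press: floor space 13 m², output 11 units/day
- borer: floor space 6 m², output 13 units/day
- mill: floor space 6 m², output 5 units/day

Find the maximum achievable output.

This is an integer program with binary decision variables.
Allowing fractional choices, the relaxed optimum would be about 30.4, but machines are indivisible.
shear + punch: floor space 2 + 8 = 10 ≤ 13, output 13 + 7 = 20.
shear + borer: floor space 2 + 6 = 8 ≤ 13, output 13 + 13 = 26.
Best is shear and borer with total output 26.

26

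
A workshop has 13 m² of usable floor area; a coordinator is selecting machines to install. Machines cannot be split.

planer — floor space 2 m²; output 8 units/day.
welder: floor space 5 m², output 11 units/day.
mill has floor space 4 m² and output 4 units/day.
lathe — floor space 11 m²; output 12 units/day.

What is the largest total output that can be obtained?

23

Treat it as a binary knapsack problem.
Allowing fractional choices, the relaxed optimum would be about 25.5, but machines are indivisible.
planer + lathe: floor space 2 + 11 = 13 ≤ 13, output 8 + 12 = 20.
planer + welder + mill: floor space 2 + 5 + 4 = 11 ≤ 13, output 8 + 11 + 4 = 23.
planer + welder: floor space 2 + 5 = 7 ≤ 13, output 8 + 11 = 19.
Best is planer, welder, and mill with total output 23.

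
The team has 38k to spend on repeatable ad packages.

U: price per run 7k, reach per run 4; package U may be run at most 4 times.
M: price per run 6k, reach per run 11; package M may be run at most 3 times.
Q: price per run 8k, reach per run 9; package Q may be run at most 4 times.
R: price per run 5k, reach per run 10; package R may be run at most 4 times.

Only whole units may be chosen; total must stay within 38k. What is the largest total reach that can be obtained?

R has the best ratio (10/5); taking only R gives at most 4×10 = 40 (stopped by the supply cap of 4).
Mixing does better — 3×M and 4×R: price 38 ≤ 38, reach 3·11 + 4·10 = 73.

73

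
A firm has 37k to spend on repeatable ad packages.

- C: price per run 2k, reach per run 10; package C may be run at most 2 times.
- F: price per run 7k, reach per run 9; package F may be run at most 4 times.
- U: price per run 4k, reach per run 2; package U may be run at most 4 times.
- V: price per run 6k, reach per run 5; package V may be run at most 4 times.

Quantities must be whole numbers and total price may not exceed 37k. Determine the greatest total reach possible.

58

C has the best ratio (10/2); taking only C gives at most 2×10 = 20 (stopped by the supply cap of 2).
Mixing does better — 2×C, 4×F, and 1×U: price 36 ≤ 37, reach 2·10 + 4·9 + 1·2 = 58.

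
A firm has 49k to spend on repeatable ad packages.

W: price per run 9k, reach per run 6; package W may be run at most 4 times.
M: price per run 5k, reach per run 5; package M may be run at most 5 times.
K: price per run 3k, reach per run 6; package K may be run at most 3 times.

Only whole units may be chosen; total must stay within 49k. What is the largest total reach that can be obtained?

50

Take 2×W, 4×M, and 3×K: price 47 ≤ 49, reach 2·6 + 4·5 + 3·6 = 50.
K has the best ratio (6/3) and is taken to its limit of 3; remaining capacity is filled optimally with the others.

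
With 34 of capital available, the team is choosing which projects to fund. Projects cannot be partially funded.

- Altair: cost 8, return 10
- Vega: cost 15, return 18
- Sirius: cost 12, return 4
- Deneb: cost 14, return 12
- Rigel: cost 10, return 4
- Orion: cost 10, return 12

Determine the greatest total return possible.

40

Take Altair, Vega, and Orion: cost 8 + 15 + 10 = 33 ≤ 34, return 10 + 18 + 12 = 40.
No other feasible combination does better.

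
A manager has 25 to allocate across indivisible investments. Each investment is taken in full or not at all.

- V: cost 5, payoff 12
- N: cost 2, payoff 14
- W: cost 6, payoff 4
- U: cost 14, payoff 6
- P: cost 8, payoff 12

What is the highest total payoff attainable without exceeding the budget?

42

Allowing fractional choices, the relaxed optimum would be about 43.7, but investments are indivisible.
V + N + P: cost 5 + 2 + 8 = 15 ≤ 25, payoff 12 + 14 + 12 = 38.
V + N + W + P: cost 5 + 2 + 6 + 8 = 21 ≤ 25, payoff 12 + 14 + 4 + 12 = 42.
Best is V, N, W, and P with total payoff 42.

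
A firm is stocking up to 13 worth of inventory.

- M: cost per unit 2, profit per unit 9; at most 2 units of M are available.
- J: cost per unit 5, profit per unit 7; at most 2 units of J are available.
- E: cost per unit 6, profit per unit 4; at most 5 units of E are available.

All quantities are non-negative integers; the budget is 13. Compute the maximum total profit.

This is a bounded integer knapsack.
M has the best ratio (9/2); taking only M gives at most 2×9 = 18 (stopped by the supply cap of 2).
Mixing does better — 2×M and 1×J: cost 9 ≤ 13, profit 2·9 + 1·7 = 25.

25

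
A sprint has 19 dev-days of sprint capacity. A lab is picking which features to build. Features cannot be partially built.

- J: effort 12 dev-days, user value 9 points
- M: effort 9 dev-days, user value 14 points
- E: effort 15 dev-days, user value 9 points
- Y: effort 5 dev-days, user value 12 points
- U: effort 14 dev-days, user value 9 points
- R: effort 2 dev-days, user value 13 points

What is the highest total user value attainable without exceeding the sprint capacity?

39

M + Y + R: effort 9 + 5 + 2 = 16 ≤ 19, user value 14 + 12 + 13 = 39.
J + Y + R: effort 12 + 5 + 2 = 19 ≤ 19, user value 9 + 12 + 13 = 34.
Best is M, Y, and R with total user value 39.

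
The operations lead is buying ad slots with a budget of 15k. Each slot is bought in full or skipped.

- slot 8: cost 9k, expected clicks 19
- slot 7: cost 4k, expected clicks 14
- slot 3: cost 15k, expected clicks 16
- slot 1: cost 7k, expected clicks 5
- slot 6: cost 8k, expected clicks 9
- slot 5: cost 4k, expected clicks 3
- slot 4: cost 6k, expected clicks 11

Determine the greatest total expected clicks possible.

33

Treat it as a binary knapsack problem.
Allowing fractional choices, the relaxed optimum would be about 36.7, but ad slots are indivisible.
slot 7 + slot 5 + slot 4: cost 4 + 4 + 6 = 14 ≤ 15, expected clicks 14 + 3 + 11 = 28.
slot 8 + slot 7: cost 9 + 4 = 13 ≤ 15, expected clicks 19 + 14 = 33.
slot 8 + slot 4: cost 9 + 6 = 15 ≤ 15, expected clicks 19 + 11 = 30.
Best is slot 8 and slot 7 with total expected clicks 33.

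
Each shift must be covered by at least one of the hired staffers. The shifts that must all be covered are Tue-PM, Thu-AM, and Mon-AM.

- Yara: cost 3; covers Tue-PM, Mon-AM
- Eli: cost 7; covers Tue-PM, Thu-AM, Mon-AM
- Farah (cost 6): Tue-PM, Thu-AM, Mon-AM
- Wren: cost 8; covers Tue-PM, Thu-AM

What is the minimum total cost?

6

The greedy cost-per-new-shift heuristic would pick Yara and Farah for 9, but a cheaper cover exists.
Farah alone covers Tue-PM, Thu-AM, Mon-AM — every shift.
Total cost: 6.
No cover costs less than 6.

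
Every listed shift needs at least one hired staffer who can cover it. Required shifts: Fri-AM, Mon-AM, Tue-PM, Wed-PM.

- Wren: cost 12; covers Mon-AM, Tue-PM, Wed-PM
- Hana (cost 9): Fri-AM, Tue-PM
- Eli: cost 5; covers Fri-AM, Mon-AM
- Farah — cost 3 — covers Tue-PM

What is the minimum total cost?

Choose Wren and Eli: together they cover Fri-AM, Mon-AM, Tue-PM, Wed-PM — every shift.
Total cost: 12 + 5 = 17.

17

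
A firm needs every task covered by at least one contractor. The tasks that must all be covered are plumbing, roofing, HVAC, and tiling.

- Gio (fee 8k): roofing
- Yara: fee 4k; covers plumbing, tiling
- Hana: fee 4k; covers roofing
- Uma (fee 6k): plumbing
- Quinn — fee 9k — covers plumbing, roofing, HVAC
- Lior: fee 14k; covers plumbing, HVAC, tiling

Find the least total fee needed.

This is an integer covering problem.
The greedy cost-per-new-task heuristic would pick Yara, Hana, and Quinn for 17, but a cheaper cover exists.
Choose Yara and Quinn: together they cover plumbing, roofing, HVAC, tiling — every task.
Total fee: 4 + 9 = 13.
No cover costs less than 13.

13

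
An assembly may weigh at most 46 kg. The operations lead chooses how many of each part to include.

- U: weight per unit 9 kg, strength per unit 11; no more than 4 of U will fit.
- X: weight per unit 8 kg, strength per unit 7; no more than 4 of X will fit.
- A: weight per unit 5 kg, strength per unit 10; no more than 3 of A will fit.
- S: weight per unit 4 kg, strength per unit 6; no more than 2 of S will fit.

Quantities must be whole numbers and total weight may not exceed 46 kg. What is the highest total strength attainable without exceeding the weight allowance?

3×U, 3×A, and 1×S: weight 46 ≤ 46, strength 3·11 + 3·10 + 1·6 = 69.
2×U, 1×X, 3×A, and 1×S: weight 45 ≤ 46, strength 2·11 + 1·7 + 3·10 + 1·6 = 65.
Best is 69.

69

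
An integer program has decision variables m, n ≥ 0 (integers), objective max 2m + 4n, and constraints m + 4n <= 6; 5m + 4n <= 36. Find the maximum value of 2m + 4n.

12

(m,n)=(6,0) is feasible, giving 12.
(m,n)=(5,0) is feasible, giving 10.
No feasible integer point exceeds 12.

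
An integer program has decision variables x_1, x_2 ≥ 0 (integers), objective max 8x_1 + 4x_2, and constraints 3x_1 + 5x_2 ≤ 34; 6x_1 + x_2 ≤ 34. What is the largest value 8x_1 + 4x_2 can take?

Relaxing integrality, the LP optimum is 55.41 at (x_1,x_2) = (5.04, 3.78), which is not an integer point.
(x_1,x_2)=(5,3): 3·5+5·3=30≤34, 6·5+1·3=33≤34, objective 52.
(x_1,x_2)=(4,4): 3·4+5·4=32≤34, 6·4+1·4=28≤34, objective 48.
(x_1,x_2)=(5,2): 3·5+5·2=25≤34, 6·5+1·2=32≤34, objective 48.
(x_1,x_2)=(4,3): 3·4+5·3=27≤34, 6·4+1·3=27≤34, objective 44.
The best lattice point is (5,3), giving 52.

52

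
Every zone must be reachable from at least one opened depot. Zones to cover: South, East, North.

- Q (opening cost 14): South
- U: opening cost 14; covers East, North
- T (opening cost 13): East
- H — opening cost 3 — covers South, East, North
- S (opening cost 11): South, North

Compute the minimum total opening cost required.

3

H alone covers South, East, North — every zone.
Total opening cost: 3.
No cover costs less than 3.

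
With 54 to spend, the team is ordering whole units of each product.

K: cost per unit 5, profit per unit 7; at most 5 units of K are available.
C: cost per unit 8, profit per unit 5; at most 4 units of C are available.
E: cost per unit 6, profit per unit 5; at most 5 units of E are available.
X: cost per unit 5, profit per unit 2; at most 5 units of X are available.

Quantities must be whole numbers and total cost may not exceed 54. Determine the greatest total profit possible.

57

5×K, 4×E, and 1×X: cost 54 ≤ 54, profit 5·7 + 4·5 + 1·2 = 57.
5×K and 4×E: cost 49 ≤ 54, profit 5·7 + 4·5 = 55.
Best is 57.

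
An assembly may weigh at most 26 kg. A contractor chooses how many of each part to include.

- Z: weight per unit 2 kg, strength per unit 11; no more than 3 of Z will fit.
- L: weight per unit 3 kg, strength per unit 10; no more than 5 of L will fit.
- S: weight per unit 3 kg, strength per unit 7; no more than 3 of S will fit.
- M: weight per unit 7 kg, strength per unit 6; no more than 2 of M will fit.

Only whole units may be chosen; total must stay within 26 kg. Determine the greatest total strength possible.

Z has the best ratio (11/2); taking only Z gives at most 3×11 = 33 (stopped by the supply cap of 3).
Mixing does better — 3×Z, 5×L, and 1×S: weight 24 ≤ 26, strength 3·11 + 5·10 + 1·7 = 90.

90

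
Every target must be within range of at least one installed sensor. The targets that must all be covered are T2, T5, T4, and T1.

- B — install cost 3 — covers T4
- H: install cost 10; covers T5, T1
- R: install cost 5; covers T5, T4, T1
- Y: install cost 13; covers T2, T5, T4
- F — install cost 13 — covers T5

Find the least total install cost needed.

18

Choose R and Y: together they cover T2, T5, T4, T1 — every target.
Total install cost: 5 + 13 = 18.
No cover costs less than 18.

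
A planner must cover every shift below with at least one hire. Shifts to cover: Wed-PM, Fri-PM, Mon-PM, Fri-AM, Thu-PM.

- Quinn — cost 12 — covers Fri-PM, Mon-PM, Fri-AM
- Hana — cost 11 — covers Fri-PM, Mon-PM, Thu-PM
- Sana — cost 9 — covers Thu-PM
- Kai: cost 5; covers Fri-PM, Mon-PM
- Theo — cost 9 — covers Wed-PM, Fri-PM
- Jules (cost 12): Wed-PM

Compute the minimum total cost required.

30

The greedy cost-per-new-shift heuristic would pick Kai, Sana, Theo, and Quinn for 35, but a cheaper cover exists.
Choose Quinn, Sana, and Theo: together they cover Wed-PM, Fri-PM, Mon-PM, Fri-AM, Thu-PM — every shift.
Total cost: 12 + 9 + 9 = 30.
No cover costs less than 30.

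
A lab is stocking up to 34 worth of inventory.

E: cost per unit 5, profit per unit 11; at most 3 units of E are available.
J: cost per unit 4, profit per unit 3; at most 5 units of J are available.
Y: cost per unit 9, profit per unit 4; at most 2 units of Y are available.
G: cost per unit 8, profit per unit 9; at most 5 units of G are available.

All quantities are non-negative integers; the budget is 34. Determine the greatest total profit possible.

51

E has the best ratio (11/5); taking only E gives at most 3×11 = 33 (stopped by the supply cap of 3).
Mixing does better — 3×E and 2×G: cost 31 ≤ 34, profit 3·11 + 2·9 = 51.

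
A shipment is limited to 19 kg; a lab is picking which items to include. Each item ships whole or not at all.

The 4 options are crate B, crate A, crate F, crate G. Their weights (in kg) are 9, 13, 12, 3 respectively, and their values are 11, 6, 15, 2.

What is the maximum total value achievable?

17

crate F + crate G: weight 12 + 3 = 15 ≤ 19, value 15 + 2 = 17.
crate B + crate G: weight 9 + 3 = 12 ≤ 19, value 11 + 2 = 13.
crate F: weight 12 ≤ 19, value 15.
Best is crate F and crate G with total value 17.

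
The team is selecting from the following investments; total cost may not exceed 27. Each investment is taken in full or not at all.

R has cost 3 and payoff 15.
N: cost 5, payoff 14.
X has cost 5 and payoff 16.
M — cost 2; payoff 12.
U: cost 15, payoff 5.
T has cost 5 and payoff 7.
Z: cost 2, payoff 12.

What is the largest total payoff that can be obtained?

76

Allowing fractional choices, the relaxed optimum would be about 77.7, but investments are indivisible.
R + N + X + M + T: cost 3 + 5 + 5 + 2 + 5 = 20 ≤ 27, payoff 15 + 14 + 16 + 12 + 7 = 64.
R + N + X + M + T + Z: cost 3 + 5 + 5 + 2 + 5 + 2 = 22 ≤ 27, payoff 15 + 14 + 16 + 12 + 7 + 12 = 76.
R + N + X + M + Z: cost 3 + 5 + 5 + 2 + 2 = 17 ≤ 27, payoff 15 + 14 + 16 + 12 + 12 = 69.
Best is R, N, X, M, T, and Z with total payoff 76.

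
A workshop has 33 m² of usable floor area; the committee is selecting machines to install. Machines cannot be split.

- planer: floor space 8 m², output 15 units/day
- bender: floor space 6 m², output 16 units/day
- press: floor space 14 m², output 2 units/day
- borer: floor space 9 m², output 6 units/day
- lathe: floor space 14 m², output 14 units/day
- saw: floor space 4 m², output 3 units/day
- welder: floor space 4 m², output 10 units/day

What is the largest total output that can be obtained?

55

Treat it as a binary knapsack problem.
Allowing fractional choices, the relaxed optimum would be about 55.8, but machines are indivisible.
planer + bender + borer + saw + welder: floor space 8 + 6 + 9 + 4 + 4 = 31 ≤ 33, output 15 + 16 + 6 + 3 + 10 = 50.
planer + bender + lathe + welder: floor space 8 + 6 + 14 + 4 = 32 ≤ 33, output 15 + 16 + 14 + 10 = 55.
planer + bender + lathe + saw: floor space 8 + 6 + 14 + 4 = 32 ≤ 33, output 15 + 16 + 14 + 3 = 48.
Best is planer, bender, lathe, and welder with total output 55.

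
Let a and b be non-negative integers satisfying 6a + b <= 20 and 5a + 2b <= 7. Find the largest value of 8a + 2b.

The continuous relaxation peaks at (1.4, 0) with value 11.20; rounding to a feasible lattice point costs some objective.
(a,b)=(1,1): 6·1+1·1=7≤20, 5·1+2·1=7≤7, objective 10.
(a,b)=(1,0): 6·1+1·0=6≤20, 5·1+2·0=5≤7, objective 8.
(a,b)=(0,2): 6·0+1·2=2≤20, 5·0+2·2=4≤7, objective 4.
The best lattice point is (1,1), giving 10.

10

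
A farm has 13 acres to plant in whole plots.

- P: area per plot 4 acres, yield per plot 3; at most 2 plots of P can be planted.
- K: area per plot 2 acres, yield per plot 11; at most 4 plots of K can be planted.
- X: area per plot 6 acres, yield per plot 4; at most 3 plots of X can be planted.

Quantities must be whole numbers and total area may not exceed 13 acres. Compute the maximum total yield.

1×P and 4×K: area 12 ≤ 13, yield 1·3 + 4·11 = 47.
4×K: area 8 ≤ 13, yield 4·11 = 44.
Best is 47.

47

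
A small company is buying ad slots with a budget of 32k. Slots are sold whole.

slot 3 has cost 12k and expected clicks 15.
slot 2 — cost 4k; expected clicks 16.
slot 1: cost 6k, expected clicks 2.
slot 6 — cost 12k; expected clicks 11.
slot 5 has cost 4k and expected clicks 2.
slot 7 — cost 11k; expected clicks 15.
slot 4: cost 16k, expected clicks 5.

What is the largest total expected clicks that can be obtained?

48

slot 2 + slot 6 + slot 5 + slot 7: cost 4 + 12 + 4 + 11 = 31 ≤ 32, expected clicks 16 + 11 + 2 + 15 = 44.
slot 3 + slot 2 + slot 5 + slot 7: cost 12 + 4 + 4 + 11 = 31 ≤ 32, expected clicks 15 + 16 + 2 + 15 = 48.
slot 3 + slot 2 + slot 7: cost 12 + 4 + 11 = 27 ≤ 32, expected clicks 15 + 16 + 15 = 46.
Best is slot 3, slot 2, slot 5, and slot 7 with total expected clicks 48.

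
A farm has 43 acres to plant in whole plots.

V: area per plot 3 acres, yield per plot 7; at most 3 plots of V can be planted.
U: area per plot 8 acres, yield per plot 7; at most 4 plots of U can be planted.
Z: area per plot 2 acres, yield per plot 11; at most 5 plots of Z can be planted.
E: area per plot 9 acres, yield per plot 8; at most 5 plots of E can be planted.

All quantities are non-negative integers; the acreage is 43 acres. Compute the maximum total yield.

Z has the best ratio (11/2); taking only Z gives at most 5×11 = 55 (stopped by the supply cap of 5).
Mixing does better — 3×V, 3×U, and 5×Z: area 43 ≤ 43, yield 3·7 + 3·7 + 5·11 = 97.

97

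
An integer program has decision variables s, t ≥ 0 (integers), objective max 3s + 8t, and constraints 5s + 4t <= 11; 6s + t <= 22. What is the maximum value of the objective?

(s,t)=(0,2) is feasible, giving 16.
(s,t)=(1,1) is feasible, giving 11.
(s,t)=(0,1) is feasible, giving 8.
No feasible integer point exceeds 16.

16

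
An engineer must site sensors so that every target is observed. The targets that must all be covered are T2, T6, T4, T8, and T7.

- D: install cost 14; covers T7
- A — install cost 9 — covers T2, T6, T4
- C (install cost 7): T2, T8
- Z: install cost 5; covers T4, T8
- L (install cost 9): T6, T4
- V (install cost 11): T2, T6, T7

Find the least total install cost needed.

16

This is an integer covering problem.
Choose Z and V: together they cover T2, T6, T4, T8, T7 — every target.
Total install cost: 5 + 11 = 16.
No cover costs less than 16.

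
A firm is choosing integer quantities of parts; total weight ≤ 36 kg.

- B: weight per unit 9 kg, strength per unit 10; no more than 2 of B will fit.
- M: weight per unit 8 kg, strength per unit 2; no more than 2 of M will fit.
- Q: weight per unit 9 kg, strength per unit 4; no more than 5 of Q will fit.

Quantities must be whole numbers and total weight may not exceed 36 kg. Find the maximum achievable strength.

B has the best ratio (10/9); taking only B gives at most 2×10 = 20 (stopped by the supply cap of 2).
Mixing does better — 2×B and 2×Q: weight 36 ≤ 36, strength 2·10 + 2·4 = 28.

28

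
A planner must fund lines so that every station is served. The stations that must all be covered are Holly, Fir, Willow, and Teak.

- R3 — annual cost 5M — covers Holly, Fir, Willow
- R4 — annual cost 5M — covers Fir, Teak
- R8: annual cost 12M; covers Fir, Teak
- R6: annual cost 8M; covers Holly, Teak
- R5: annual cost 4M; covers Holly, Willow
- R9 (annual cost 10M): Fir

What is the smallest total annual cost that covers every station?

9

The greedy cost-per-new-station heuristic would pick R3 and R4 for 10, but a cheaper cover exists.
Choose R4 and R5: together they cover Holly, Fir, Willow, Teak — every station.
Total annual cost: 5 + 4 = 9.
No cover costs less than 9.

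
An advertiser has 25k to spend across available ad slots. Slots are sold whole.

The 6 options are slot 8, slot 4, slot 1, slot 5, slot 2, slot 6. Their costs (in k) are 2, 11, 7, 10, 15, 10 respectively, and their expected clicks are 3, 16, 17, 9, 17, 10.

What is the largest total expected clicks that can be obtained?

37

Take slot 8, slot 1, and slot 2: cost 2 + 7 + 15 = 24 ≤ 25, expected clicks 3 + 17 + 17 = 37.
No other feasible combination does better.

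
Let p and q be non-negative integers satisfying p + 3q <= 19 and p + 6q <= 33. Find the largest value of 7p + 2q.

133

(p,q)=(19,0): 1·19+3·0=19≤19, 1·19+6·0=19≤33, objective 133.
(p,q)=(18,0): 1·18+3·0=18≤19, 1·18+6·0=18≤33, objective 126.
The best lattice point is (19,0), giving 133.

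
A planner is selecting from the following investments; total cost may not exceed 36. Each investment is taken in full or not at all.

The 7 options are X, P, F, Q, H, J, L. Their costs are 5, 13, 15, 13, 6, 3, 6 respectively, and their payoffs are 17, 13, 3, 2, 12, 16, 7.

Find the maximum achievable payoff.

X + P + H + J + L: cost 5 + 13 + 6 + 3 + 6 = 33 ≤ 36, payoff 17 + 13 + 12 + 16 + 7 = 65.
X + P + H + J: cost 5 + 13 + 6 + 3 = 27 ≤ 36, payoff 17 + 13 + 12 + 16 = 58.
X + F + H + J + L: cost 5 + 15 + 6 + 3 + 6 = 35 ≤ 36, payoff 17 + 3 + 12 + 16 + 7 = 55.
Best is X, P, H, J, and L with total payoff 65.

65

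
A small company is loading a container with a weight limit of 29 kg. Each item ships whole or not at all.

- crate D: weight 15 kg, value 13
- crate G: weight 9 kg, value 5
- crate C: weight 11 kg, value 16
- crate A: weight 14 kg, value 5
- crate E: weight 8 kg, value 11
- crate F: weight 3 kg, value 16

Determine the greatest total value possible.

45

Treat it as a binary knapsack problem.
Take crate D, crate C, and crate F: weight 15 + 11 + 3 = 29 ≤ 29, value 13 + 16 + 16 = 45.
No other feasible combination does better.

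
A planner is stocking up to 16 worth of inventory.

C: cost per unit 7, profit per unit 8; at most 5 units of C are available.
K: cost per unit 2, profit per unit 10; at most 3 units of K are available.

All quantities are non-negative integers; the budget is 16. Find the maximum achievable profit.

38

1×C and 3×K: cost 13 ≤ 16, profit 1·8 + 3·10 = 38.
3×K: cost 6 ≤ 16, profit 3·10 = 30.
Best is 38.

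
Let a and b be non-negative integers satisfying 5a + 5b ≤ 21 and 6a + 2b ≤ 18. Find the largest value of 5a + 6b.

(a,b)=(0,4) is feasible, giving 24.
(a,b)=(1,3) is feasible, giving 23.
Maximum is 24 at (a,b)=(0,4).

24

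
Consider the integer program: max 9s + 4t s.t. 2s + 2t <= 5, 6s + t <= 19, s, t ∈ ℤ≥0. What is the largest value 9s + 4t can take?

18

The continuous relaxation peaks at (2.5, 0) with value 22.50; rounding to a feasible lattice point costs some objective.
(s,t)=(2,0): 2·2+2·0=4≤5, 6·2+1·0=12≤19, objective 18.
(s,t)=(1,1): 2·1+2·1=4≤5, 6·1+1·1=7≤19, objective 13.
(s,t)=(1,0): 2·1+2·0=2≤5, 6·1+1·0=6≤19, objective 9.
Maximum is 18 at (s,t)=(2,0).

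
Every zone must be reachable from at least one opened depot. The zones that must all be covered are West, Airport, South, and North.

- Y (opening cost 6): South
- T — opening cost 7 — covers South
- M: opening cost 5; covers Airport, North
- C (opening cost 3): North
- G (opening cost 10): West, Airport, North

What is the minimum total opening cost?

16

The greedy cost-per-new-zone heuristic would pick M, Y, and G for 21, but a cheaper cover exists.
Choose Y and G: together they cover West, Airport, South, North — every zone.
Total opening cost: 6 + 10 = 16.
No cover costs less than 16.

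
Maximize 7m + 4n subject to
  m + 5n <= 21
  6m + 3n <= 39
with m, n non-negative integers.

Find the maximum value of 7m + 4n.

47

The continuous relaxation peaks at (4.89, 3.22) with value 47.11; rounding to a feasible lattice point costs some objective.
(m,n)=(5,3): 1·5+5·3=20≤21, 6·5+3·3=39≤39, objective 47.
(m,n)=(5,2): 1·5+5·2=15≤21, 6·5+3·2=36≤39, objective 43.
(m,n)=(4,3): 1·4+5·3=19≤21, 6·4+3·3=33≤39, objective 40.
(m,n)=(4,2): 1·4+5·2=14≤21, 6·4+3·2=30≤39, objective 36.
No feasible integer point exceeds 47.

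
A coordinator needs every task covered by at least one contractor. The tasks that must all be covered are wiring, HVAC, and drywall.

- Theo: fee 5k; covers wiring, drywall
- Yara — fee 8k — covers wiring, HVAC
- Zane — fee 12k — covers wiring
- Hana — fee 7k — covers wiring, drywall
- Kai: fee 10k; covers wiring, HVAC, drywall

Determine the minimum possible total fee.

Kai alone covers wiring, HVAC, drywall — every task.
Total fee: 10.

10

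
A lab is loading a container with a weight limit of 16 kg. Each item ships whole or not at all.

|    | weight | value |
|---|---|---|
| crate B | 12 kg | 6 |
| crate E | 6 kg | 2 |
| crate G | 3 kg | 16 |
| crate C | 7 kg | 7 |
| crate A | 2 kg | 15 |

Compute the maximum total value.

This is an integer program with binary decision variables.
crate E + crate G + crate A: weight 6 + 3 + 2 = 11 ≤ 16, value 2 + 16 + 15 = 33.
crate G + crate C + crate A: weight 3 + 7 + 2 = 12 ≤ 16, value 16 + 7 + 15 = 38.
Best is crate G, crate C, and crate A with total value 38.

38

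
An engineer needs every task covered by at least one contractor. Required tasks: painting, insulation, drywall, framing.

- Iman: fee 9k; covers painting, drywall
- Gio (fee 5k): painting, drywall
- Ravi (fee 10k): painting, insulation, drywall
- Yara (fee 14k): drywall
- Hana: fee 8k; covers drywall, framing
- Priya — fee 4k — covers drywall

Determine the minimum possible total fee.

The greedy cost-per-new-task heuristic would pick Gio, Hana, and Ravi for 23, but a cheaper cover exists.
Choose Ravi and Hana: together they cover painting, insulation, drywall, framing — every task.
Total fee: 10 + 8 = 18.
No cover costs less than 18.

18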